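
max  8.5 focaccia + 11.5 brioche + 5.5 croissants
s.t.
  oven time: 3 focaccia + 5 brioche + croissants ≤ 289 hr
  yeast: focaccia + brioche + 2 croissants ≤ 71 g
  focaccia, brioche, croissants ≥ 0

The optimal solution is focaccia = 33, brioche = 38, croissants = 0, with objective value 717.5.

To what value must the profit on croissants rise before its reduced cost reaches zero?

At the optimum: oven time uses 289 of 289 (binding); yeast uses 71 of 71 (binding).
The binding rows give the dual system: 3·y_oven time + 1·y_yeast = 8.5 and 5·y_oven time + 1·y_yeast = 11.5.
→ y_oven time = 1.5 and y_yeast = 4.
croissants enters the basis when its profit ≥ yᵀa₃ = 1.5·1 + 4·2 = 9.5.

9.5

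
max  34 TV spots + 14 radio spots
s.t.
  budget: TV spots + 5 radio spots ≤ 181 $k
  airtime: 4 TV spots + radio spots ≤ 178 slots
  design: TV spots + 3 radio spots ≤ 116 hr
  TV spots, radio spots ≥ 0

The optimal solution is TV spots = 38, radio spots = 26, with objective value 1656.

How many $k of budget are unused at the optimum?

13

budget used = 1·38 + 5·26 = 168; slack = 181 − 168 = 13.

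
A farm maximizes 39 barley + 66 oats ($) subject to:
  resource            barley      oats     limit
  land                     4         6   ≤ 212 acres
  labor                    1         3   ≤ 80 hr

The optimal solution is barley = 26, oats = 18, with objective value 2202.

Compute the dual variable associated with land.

Check each constraint at x*: land 212/212 (tight); labor 80/80 (tight).
Dual feasibility on the basic columns requires 4·y_land + 1·y_labor = 39, 6·y_land + 3·y_labor = 66.
This yields shadow prices y_land = 8.5, y_labor = 5.
Shadow price of land = 8.5.

8.5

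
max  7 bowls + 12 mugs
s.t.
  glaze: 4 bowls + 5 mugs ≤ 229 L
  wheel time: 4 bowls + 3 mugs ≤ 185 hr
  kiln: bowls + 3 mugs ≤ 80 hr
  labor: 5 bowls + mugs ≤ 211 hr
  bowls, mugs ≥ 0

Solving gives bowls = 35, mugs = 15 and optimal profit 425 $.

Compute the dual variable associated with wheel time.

At the optimum: glaze uses 215 of 229 (slack = 14); wheel time uses 185 of 185 (binding); kiln uses 80 of 80 (binding); labor uses 190 of 211 (slack = 21).
Slack constraints have shadow price 0 (complementary slackness).
The binding rows give the dual system: 4·y_wheel time + 1·y_kiln = 7 and 3·y_wheel time + 3·y_kiln = 12.
Solving: y_wheel time = 1, y_kiln = 3.
Shadow price of wheel time = 1.

1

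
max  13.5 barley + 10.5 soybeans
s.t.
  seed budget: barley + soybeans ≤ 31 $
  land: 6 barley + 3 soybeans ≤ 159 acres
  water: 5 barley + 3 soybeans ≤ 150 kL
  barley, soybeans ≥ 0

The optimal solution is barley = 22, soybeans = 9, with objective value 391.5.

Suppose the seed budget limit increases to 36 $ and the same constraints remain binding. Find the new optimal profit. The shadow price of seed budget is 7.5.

Δb = 5, so new z* = 391.5 + (7.5)·(5) = 391.5 + 37.5 = 429.

429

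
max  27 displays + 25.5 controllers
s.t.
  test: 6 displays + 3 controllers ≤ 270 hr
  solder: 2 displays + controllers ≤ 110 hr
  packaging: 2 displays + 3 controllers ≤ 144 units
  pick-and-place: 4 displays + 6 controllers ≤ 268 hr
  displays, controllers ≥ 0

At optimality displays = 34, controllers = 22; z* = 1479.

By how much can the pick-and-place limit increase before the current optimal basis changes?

20

Binding constraints: test, pick-and-place. The basis is B = [[6,3],[4,6]] with det 24.
Per unit increase in pick-and-place, x* moves by d = (-0.125, 0.25).
The basis stays optimal until packaging becomes binding; allowable increase = 20 hr.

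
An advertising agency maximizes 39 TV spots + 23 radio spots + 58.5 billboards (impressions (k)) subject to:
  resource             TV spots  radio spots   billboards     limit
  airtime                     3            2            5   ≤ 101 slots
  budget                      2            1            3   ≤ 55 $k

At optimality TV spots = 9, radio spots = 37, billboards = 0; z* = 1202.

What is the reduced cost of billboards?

Both airtime and budget are binding at x*.
The binding rows give the dual system: 3·y_airtime + 2·y_budget = 39 and 2·y_airtime + 1·y_budget = 23.
Solving: y_airtime = 7, y_budget = 9.
Reduced cost of billboards: c₃ − yᵀa₃ = 58.5 − (7·5 + 9·3) = 58.5 − 62 = -3.5.

-3.5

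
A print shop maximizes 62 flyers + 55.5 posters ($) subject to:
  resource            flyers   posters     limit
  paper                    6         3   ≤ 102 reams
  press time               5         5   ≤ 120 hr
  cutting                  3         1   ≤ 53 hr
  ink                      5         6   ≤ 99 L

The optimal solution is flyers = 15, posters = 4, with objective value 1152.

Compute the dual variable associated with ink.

7

Check each constraint at x*: paper 102/102 (tight); press time 95/120 (slack 25); cutting 49/53 (slack 4); ink 99/99 (tight).
Since press time, cutting are not tight, their duals are 0.
Dual feasibility on the basic columns requires 6·y_paper + 5·y_ink = 62, 3·y_paper + 6·y_ink = 55.5.
This yields shadow prices y_paper = 4.5, y_ink = 7.
Shadow price of ink = 7.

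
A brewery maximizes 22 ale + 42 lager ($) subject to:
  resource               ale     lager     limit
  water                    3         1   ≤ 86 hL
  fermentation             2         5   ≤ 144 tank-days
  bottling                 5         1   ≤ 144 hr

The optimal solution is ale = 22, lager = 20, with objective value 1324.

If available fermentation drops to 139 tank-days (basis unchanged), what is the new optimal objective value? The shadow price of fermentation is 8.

1284

Δb = -5, so new z* = 1324 + (8)·(-5) = 1324 − 40 = 1284.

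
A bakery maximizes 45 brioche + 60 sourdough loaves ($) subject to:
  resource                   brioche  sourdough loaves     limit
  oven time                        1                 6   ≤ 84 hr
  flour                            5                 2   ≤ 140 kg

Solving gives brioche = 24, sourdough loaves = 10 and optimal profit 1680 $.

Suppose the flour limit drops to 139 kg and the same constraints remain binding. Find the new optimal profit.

1672.5

At the optimum: oven time uses 84 of 84 (binding); flour uses 140 of 140 (binding).
Dual feasibility on the basic columns requires 1·y_oven time + 5·y_flour = 45, 6·y_oven time + 2·y_flour = 60.
This yields shadow prices y_oven time = 7.5, y_flour = 7.5.
Δz = y_flour·Δb = 7.5 × (-1) = -7.5, so new z* = 1680 − 7.5 = 1672.5.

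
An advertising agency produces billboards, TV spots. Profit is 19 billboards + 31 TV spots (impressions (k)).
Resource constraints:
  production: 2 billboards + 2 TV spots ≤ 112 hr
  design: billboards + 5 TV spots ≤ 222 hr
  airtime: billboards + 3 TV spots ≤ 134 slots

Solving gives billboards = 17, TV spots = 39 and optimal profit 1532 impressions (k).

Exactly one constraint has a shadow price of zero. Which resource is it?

design

production: 112/112 (binding)
design: 212/222 (slack 10)
airtime: 134/134 (binding)
By complementary slackness, a constraint with positive slack has shadow price 0 → design.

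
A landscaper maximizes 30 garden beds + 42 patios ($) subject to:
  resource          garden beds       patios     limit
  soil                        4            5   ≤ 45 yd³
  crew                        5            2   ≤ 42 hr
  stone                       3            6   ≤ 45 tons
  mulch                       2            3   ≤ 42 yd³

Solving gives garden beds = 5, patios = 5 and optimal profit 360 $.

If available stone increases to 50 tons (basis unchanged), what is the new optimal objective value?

Check each constraint at x*: soil 45/45 (tight); crew 35/42 (slack 7); stone 45/45 (tight); mulch 25/42 (slack 17).
Since crew, mulch are not tight, their duals are 0.
From A_Bᵀ y = c: 4·y_soil + 3·y_stone = 30; 5·y_soil + 6·y_stone = 42.
This yields shadow prices y_soil = 6, y_stone = 2.
Δz = y_stone·Δb = 2 × (5) = 10, so new z* = 360 + 10 = 370.

370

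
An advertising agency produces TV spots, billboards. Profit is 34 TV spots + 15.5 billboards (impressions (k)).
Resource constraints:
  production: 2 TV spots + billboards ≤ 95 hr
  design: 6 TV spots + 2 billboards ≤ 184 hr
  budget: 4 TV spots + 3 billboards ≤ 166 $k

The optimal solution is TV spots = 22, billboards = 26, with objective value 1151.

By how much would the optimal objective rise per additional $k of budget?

2.5

At the optimum: production uses 70 of 95 (slack = 25); design uses 184 of 184 (binding); budget uses 166 of 166 (binding).
Since production is not tight, its dual is 0.
Dual feasibility on the basic columns requires 6·y_design + 4·y_budget = 34, 2·y_design + 3·y_budget = 15.5.
→ y_design = 4 and y_budget = 2.5.
Shadow price of budget = 2.5.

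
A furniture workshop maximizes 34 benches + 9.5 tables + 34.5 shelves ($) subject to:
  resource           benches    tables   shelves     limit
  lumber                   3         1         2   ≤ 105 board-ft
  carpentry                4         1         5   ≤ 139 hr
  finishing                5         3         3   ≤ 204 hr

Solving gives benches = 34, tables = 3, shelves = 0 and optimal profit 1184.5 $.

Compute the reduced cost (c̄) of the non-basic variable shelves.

Check each constraint at x*: lumber 105/105 (tight); carpentry 139/139 (tight); finishing 179/204 (slack 25).
Since finishing is not tight, its dual is 0.
The binding rows give the dual system: 3·y_lumber + 4·y_carpentry = 34 and 1·y_lumber + 1·y_carpentry = 9.5.
→ y_lumber = 4 and y_carpentry = 5.5.
Reduced cost of shelves: c₃ − yᵀa₃ = 34.5 − (4·2 + 5.5·5) = 34.5 − 35.5 = -1.

-1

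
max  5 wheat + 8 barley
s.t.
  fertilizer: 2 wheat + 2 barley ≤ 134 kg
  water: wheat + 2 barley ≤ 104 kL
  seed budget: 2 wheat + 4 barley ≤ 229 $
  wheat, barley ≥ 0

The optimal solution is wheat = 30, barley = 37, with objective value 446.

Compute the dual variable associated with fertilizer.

1

Check each constraint at x*: fertilizer 134/134 (tight); water 104/104 (tight); seed budget 208/229 (slack 21).
Slack constraints have shadow price 0 (complementary slackness).
From A_Bᵀ y = c: 2·y_fertilizer + 1·y_water = 5; 2·y_fertilizer + 2·y_water = 8.
Solving: y_fertilizer = 1, y_water = 3.
Shadow price of fertilizer = 1.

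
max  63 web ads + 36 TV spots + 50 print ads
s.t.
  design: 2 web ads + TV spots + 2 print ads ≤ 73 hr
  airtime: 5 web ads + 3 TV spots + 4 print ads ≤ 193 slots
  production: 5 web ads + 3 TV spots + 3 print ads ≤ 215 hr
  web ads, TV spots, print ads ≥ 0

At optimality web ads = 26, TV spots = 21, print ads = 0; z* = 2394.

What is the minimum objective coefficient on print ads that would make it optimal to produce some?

54

Check each constraint at x*: design 73/73 (tight); airtime 193/193 (tight); production 193/215 (slack 22).
Since production is not tight, its dual is 0.
Dual feasibility on the basic columns requires 2·y_design + 5·y_airtime = 63, 1·y_design + 3·y_airtime = 36.
→ y_design = 9 and y_airtime = 9.
print ads enters the basis when its profit ≥ yᵀa₃ = 9·2 + 9·4 = 54.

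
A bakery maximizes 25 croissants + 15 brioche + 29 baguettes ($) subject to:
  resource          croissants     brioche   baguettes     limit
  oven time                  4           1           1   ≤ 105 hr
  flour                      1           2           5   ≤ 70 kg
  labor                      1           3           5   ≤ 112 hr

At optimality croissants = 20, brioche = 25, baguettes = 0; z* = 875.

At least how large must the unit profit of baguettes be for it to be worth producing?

At the optimum: oven time uses 105 of 105 (binding); flour uses 70 of 70 (binding); labor uses 95 of 112 (slack = 17).
Slack constraints have shadow price 0 (complementary slackness).
From A_Bᵀ y = c: 4·y_oven time + 1·y_flour = 25; 1·y_oven time + 2·y_flour = 15.
This yields shadow prices y_oven time = 5, y_flour = 5.
baguettes enters the basis when its profit ≥ yᵀa₃ = 5·1 + 5·5 = 30.

30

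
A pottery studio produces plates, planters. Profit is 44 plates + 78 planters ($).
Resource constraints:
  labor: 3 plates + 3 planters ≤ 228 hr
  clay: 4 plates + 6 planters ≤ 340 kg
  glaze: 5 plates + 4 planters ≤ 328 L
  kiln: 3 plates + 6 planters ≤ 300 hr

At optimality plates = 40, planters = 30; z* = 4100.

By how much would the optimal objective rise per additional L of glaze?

Check each constraint at x*: labor 210/228 (slack 18); clay 340/340 (tight); glaze 320/328 (slack 8); kiln 300/300 (tight).
Slack constraints have shadow price 0 (complementary slackness).
From A_Bᵀ y = c: 4·y_clay + 3·y_kiln = 44; 6·y_clay + 6·y_kiln = 78.
→ y_clay = 5 and y_kiln = 8.
Shadow price of glaze = 0.

0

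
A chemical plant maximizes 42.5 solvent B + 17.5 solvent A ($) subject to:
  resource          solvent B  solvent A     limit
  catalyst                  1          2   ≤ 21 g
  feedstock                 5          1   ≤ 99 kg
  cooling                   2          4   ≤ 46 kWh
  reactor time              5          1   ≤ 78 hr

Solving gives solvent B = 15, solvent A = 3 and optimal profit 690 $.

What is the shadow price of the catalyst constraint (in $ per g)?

Binding: catalyst and reactor time. Non-binding: feedstock (21 unused), cooling (4 unused).
Since feedstock, cooling are not tight, their duals are 0.
From A_Bᵀ y = c: 1·y_catalyst + 5·y_reactor time = 42.5; 2·y_catalyst + 1·y_reactor time = 17.5.
This yields shadow prices y_catalyst = 5, y_reactor time = 7.5.
Shadow price of catalyst = 5.

5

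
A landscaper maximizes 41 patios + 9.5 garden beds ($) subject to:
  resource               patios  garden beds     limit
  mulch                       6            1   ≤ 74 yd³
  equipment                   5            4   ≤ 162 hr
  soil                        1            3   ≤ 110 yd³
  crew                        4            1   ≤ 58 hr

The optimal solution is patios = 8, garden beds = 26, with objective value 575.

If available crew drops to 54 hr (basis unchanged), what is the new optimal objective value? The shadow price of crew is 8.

Δb = -4, so new z* = 575 + (8)·(-4) = 575 − 32 = 543.

543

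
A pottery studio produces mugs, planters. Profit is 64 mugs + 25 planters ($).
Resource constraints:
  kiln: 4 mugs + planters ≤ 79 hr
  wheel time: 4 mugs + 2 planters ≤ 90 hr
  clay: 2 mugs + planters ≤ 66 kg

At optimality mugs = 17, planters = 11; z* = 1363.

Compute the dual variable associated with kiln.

Check each constraint at x*: kiln 79/79 (tight); wheel time 90/90 (tight); clay 45/66 (slack 21).
Slack constraints have shadow price 0 (complementary slackness).
The binding rows give the dual system: 4·y_kiln + 4·y_wheel time = 64 and 1·y_kiln + 2·y_wheel time = 25.
→ y_kiln = 7 and y_wheel time = 9.
Shadow price of kiln = 7.

7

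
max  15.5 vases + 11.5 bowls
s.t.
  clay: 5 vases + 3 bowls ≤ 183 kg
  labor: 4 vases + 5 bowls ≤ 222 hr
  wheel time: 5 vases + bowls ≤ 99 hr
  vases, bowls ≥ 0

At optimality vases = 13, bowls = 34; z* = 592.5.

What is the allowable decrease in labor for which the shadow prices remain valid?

Binding constraints: labor, wheel time. The basis is B = [[4,5],[5,1]] with det -21.
Per unit decrease in labor, x* moves by d = (0.0476, -0.2381).
The basis stays optimal until bowls reaches 0; allowable decrease = 142.8 hr.

142.8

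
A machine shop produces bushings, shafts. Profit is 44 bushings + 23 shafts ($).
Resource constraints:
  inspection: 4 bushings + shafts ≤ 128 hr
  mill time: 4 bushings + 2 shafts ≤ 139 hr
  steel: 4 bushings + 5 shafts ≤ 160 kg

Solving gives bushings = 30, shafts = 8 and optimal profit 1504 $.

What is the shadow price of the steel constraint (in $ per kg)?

3

At the optimum: inspection uses 128 of 128 (binding); mill time uses 136 of 139 (slack = 3); steel uses 160 of 160 (binding).
Since mill time is not tight, its dual is 0.
From A_Bᵀ y = c: 4·y_inspection + 4·y_steel = 44; 1·y_inspection + 5·y_steel = 23.
Solving: y_inspection = 8, y_steel = 3.
Shadow price of steel = 3.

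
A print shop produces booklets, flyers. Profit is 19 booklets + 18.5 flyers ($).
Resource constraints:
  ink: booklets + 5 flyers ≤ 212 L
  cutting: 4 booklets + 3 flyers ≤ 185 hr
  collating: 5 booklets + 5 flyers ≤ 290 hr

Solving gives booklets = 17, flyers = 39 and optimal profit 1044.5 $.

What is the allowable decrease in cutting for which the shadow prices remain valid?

Binding constraints: ink, cutting. The basis is B = [[1,5],[4,3]] with det -17.
Per unit decrease in cutting, x* moves by d = (-0.2941, 0.0588).
The basis stays optimal until booklets reaches 0; allowable decrease = 57.8 hr.

57.8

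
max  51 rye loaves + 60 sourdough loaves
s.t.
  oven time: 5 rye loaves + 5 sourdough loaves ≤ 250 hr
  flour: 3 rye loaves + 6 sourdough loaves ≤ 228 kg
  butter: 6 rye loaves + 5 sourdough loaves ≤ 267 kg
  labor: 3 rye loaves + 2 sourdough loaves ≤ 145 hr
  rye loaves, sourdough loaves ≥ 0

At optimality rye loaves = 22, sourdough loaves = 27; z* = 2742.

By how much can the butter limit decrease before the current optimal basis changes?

Binding constraints: flour, butter. The basis is B = [[3,6],[6,5]] with det -21.
Per unit decrease in butter, x* moves by d = (-0.2857, 0.1429).
The basis stays optimal until rye loaves reaches 0; allowable decrease = 77 kg.

77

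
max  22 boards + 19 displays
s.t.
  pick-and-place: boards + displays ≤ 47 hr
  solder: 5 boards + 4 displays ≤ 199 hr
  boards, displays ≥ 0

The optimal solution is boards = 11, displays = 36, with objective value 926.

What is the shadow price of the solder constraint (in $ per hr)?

Both pick-and-place and solder are binding at x*.
Dual feasibility on the basic columns requires 1·y_pick-and-place + 5·y_solder = 22, 1·y_pick-and-place + 4·y_solder = 19.
This yields shadow prices y_pick-and-place = 7, y_solder = 3.
Shadow price of solder = 3.

3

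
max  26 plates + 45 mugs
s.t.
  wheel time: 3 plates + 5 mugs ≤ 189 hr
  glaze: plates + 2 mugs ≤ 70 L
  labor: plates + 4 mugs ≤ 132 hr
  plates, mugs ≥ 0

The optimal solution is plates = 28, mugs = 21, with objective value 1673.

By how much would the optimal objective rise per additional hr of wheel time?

7

Check each constraint at x*: wheel time 189/189 (tight); glaze 70/70 (tight); labor 112/132 (slack 20).
By complementary slackness, y = 0 for the non-binding constraint.
From A_Bᵀ y = c: 3·y_wheel time + 1·y_glaze = 26; 5·y_wheel time + 2·y_glaze = 45.
This yields shadow prices y_wheel time = 7, y_glaze = 5.
Shadow price of wheel time = 7.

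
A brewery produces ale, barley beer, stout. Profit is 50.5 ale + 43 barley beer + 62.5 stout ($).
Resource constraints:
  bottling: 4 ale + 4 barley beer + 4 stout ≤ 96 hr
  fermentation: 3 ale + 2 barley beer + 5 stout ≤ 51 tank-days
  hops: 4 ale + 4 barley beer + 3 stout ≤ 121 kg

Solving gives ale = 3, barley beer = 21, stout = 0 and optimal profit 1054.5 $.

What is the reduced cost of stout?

At the optimum: bottling uses 96 of 96 (binding); fermentation uses 51 of 51 (binding); hops uses 96 of 121 (slack = 25).
By complementary slackness, y = 0 for the non-binding constraint.
The binding rows give the dual system: 4·y_bottling + 3·y_fermentation = 50.5 and 4·y_bottling + 2·y_fermentation = 43.
→ y_bottling = 7 and y_fermentation = 7.5.
Reduced cost of stout: c₃ − yᵀa₃ = 62.5 − (7·4 + 7.5·5) = 62.5 − 65.5 = -3.

-3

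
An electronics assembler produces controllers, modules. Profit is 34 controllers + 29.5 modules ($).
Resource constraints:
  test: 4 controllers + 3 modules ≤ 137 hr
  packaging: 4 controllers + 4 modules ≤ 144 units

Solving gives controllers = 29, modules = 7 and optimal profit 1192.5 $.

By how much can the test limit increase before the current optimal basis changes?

7

Binding constraints: test, packaging. The basis is B = [[4,3],[4,4]] with det 4.
Per unit increase in test, x* moves by d = (1, -1).
The basis stays optimal until modules reaches 0; allowable increase = 7 hr.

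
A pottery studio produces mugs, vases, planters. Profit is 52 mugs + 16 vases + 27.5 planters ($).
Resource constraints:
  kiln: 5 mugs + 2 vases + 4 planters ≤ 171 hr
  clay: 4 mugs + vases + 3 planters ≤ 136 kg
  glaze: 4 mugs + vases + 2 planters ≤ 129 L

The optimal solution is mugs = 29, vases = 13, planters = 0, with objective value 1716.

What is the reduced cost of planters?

Check each constraint at x*: kiln 171/171 (tight); clay 129/136 (slack 7); glaze 129/129 (tight).
Since clay is not tight, its dual is 0.
From A_Bᵀ y = c: 5·y_kiln + 4·y_glaze = 52; 2·y_kiln + 1·y_glaze = 16.
This yields shadow prices y_kiln = 4, y_glaze = 8.
Reduced cost of planters: c₃ − yᵀa₃ = 27.5 − (4·4 + 8·2) = 27.5 − 32 = -4.5.

-4.5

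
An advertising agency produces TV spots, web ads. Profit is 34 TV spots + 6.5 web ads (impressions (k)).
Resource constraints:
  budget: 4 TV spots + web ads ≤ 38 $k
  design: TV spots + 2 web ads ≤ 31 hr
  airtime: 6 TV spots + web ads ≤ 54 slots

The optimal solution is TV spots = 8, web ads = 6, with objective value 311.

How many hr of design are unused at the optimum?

11

design used = 1·8 + 2·6 = 20; slack = 31 − 20 = 11.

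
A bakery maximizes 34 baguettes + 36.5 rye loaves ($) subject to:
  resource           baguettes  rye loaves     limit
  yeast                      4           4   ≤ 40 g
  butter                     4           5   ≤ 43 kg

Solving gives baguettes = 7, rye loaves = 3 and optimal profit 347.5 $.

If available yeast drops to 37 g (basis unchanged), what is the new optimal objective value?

At the optimum: yeast uses 40 of 40 (binding); butter uses 43 of 43 (binding).
Dual feasibility on the basic columns requires 4·y_yeast + 4·y_butter = 34, 4·y_yeast + 5·y_butter = 36.5.
→ y_yeast = 6 and y_butter = 2.5.
Δz = y_yeast·Δb = 6 × (-3) = -18, so new z* = 347.5 − 18 = 329.5.

329.5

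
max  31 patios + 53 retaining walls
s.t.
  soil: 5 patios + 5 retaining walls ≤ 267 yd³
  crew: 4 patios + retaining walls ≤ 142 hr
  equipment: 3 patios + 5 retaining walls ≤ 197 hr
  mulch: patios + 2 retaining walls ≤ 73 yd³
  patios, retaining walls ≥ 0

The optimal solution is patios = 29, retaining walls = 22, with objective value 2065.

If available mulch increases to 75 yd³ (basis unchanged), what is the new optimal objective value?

Binding: equipment and mulch. Non-binding: soil (12 unused), crew (4 unused).
Since soil, crew are not tight, their duals are 0.
Dual feasibility on the basic columns requires 3·y_equipment + 1·y_mulch = 31, 5·y_equipment + 2·y_mulch = 53.
→ y_equipment = 9 and y_mulch = 4.
Δz = y_mulch·Δb = 4 × (2) = 8, so new z* = 2065 + 8 = 2073.

2073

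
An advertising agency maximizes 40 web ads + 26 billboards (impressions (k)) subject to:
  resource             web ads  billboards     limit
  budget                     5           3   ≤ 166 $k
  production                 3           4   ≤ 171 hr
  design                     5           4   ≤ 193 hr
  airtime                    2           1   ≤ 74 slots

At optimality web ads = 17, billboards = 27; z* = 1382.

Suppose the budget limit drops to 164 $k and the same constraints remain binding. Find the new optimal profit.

1370

Check each constraint at x*: budget 166/166 (tight); production 159/171 (slack 12); design 193/193 (tight); airtime 61/74 (slack 13).
By complementary slackness, y = 0 for the non-binding constraints.
From A_Bᵀ y = c: 5·y_budget + 5·y_design = 40; 3·y_budget + 4·y_design = 26.
This yields shadow prices y_budget = 6, y_design = 2.
Δz = y_budget·Δb = 6 × (-2) = -12, so new z* = 1382 − 12 = 1370.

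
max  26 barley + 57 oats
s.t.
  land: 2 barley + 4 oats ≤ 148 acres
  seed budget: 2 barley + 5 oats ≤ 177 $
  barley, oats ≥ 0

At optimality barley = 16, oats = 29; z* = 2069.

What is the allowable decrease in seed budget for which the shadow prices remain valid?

29

Binding constraints: land, seed budget. The basis is B = [[2,4],[2,5]] with det 2.
Per unit decrease in seed budget, x* moves by d = (2, -1).
The basis stays optimal until oats reaches 0; allowable decrease = 29 $.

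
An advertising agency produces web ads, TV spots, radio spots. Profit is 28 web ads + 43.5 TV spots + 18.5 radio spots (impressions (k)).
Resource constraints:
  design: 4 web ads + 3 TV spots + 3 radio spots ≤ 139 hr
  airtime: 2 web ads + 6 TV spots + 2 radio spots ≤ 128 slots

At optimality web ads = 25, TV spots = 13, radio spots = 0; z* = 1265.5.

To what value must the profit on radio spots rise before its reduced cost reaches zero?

23.5

Both design and airtime are binding at x*.
Dual feasibility on the basic columns requires 4·y_design + 2·y_airtime = 28, 3·y_design + 6·y_airtime = 43.5.
This yields shadow prices y_design = 4.5, y_airtime = 5.
radio spots enters the basis when its profit ≥ yᵀa₃ = 4.5·3 + 5·2 = 23.5.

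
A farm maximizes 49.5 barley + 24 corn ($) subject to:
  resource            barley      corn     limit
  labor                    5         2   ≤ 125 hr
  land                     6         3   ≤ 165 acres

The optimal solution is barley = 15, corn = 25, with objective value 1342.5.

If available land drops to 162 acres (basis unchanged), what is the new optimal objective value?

At the optimum: labor uses 125 of 125 (binding); land uses 165 of 165 (binding).
The binding rows give the dual system: 5·y_labor + 6·y_land = 49.5 and 2·y_labor + 3·y_land = 24.
Solving: y_labor = 1.5, y_land = 7.
Δz = y_land·Δb = 7 × (-3) = -21, so new z* = 1342.5 − 21 = 1321.5.

1321.5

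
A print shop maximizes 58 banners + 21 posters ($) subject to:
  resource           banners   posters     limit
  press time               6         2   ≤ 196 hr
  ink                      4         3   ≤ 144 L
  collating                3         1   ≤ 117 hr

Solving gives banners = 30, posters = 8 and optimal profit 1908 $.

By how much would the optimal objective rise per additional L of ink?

1

Binding: press time and ink. Non-binding: collating (19 unused).
Slack constraints have shadow price 0 (complementary slackness).
The binding rows give the dual system: 6·y_press time + 4·y_ink = 58 and 2·y_press time + 3·y_ink = 21.
This yields shadow prices y_press time = 9, y_ink = 1.
Shadow price of ink = 1.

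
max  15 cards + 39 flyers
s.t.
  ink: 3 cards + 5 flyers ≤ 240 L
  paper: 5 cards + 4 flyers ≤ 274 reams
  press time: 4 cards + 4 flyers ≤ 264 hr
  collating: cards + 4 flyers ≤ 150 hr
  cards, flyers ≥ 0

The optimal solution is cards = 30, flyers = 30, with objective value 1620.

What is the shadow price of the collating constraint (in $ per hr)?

6

Check each constraint at x*: ink 240/240 (tight); paper 270/274 (slack 4); press time 240/264 (slack 24); collating 150/150 (tight).
By complementary slackness, y = 0 for the non-binding constraints.
From A_Bᵀ y = c: 3·y_ink + 1·y_collating = 15; 5·y_ink + 4·y_collating = 39.
This yields shadow prices y_ink = 3, y_collating = 6.
Shadow price of collating = 6.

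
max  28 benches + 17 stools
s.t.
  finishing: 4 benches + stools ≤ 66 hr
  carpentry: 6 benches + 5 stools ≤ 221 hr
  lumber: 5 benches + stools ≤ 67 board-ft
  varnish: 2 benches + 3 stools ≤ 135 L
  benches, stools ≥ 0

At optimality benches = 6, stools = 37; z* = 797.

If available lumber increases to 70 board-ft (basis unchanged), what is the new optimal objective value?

At the optimum: finishing uses 61 of 66 (slack = 5); carpentry uses 221 of 221 (binding); lumber uses 67 of 67 (binding); varnish uses 123 of 135 (slack = 12).
Since finishing, varnish are not tight, their duals are 0.
Dual feasibility on the basic columns requires 6·y_carpentry + 5·y_lumber = 28, 5·y_carpentry + 1·y_lumber = 17.
→ y_carpentry = 3 and y_lumber = 2.
Δz = y_lumber·Δb = 2 × (3) = 6, so new z* = 797 + 6 = 803.

803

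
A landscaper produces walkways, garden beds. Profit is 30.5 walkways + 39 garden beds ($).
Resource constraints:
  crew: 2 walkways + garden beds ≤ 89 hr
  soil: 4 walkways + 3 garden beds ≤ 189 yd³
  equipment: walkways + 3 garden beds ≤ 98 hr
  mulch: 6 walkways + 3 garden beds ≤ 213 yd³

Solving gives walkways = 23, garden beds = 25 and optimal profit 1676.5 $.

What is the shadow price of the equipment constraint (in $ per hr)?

Binding: equipment and mulch. Non-binding: crew (18 unused), soil (22 unused).
By complementary slackness, y = 0 for the non-binding constraints.
The binding rows give the dual system: 1·y_equipment + 6·y_mulch = 30.5 and 3·y_equipment + 3·y_mulch = 39.
Solving: y_equipment = 9.5, y_mulch = 3.5.
Shadow price of equipment = 9.5.

9.5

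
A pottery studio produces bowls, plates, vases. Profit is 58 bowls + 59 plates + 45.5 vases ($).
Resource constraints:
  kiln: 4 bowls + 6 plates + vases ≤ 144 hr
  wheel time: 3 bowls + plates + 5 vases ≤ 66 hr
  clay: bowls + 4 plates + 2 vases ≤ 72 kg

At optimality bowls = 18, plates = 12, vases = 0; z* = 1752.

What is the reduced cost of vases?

Check each constraint at x*: kiln 144/144 (tight); wheel time 66/66 (tight); clay 66/72 (slack 6).
Slack constraints have shadow price 0 (complementary slackness).
From A_Bᵀ y = c: 4·y_kiln + 3·y_wheel time = 58; 6·y_kiln + 1·y_wheel time = 59.
→ y_kiln = 8.5 and y_wheel time = 8.
Reduced cost of vases: c₃ − yᵀa₃ = 45.5 − (8.5·1 + 8·5) = 45.5 − 48.5 = -3.

-3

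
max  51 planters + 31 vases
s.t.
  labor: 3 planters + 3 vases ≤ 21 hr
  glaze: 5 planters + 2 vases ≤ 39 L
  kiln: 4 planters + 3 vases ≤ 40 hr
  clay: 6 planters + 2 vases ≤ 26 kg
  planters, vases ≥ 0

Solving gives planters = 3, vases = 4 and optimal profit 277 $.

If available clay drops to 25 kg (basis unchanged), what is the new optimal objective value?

272

Binding: labor and clay. Non-binding: glaze (16 unused), kiln (16 unused).
Since glaze, kiln are not tight, their duals are 0.
The binding rows give the dual system: 3·y_labor + 6·y_clay = 51 and 3·y_labor + 2·y_clay = 31.
Solving: y_labor = 7, y_clay = 5.
Δz = y_clay·Δb = 5 × (-1) = -5, so new z* = 277 − 5 = 272.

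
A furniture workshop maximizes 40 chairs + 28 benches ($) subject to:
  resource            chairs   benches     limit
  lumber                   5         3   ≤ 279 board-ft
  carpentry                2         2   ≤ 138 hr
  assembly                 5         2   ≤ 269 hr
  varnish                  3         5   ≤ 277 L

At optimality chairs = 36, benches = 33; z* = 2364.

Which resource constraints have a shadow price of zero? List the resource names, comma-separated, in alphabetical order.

lumber: 279/279 (binding)
carpentry: 138/138 (binding)
assembly: 246/269 (slack 23)
varnish: 273/277 (slack 4)
By complementary slackness, a constraint with positive slack has shadow price 0 → assembly, varnish.

assembly, varnish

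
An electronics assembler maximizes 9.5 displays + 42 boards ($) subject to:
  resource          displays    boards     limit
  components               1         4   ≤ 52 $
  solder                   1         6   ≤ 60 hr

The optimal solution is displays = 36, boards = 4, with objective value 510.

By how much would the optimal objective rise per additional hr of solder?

2

Check each constraint at x*: components 52/52 (tight); solder 60/60 (tight).
Dual feasibility on the basic columns requires 1·y_components + 1·y_solder = 9.5, 4·y_components + 6·y_solder = 42.
This yields shadow prices y_components = 7.5, y_solder = 2.
Shadow price of solder = 2.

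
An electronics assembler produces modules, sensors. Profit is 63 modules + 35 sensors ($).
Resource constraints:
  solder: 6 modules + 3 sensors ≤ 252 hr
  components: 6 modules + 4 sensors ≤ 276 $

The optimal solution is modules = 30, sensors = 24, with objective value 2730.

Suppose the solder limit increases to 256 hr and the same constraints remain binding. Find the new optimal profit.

At the optimum: solder uses 252 of 252 (binding); components uses 276 of 276 (binding).
From A_Bᵀ y = c: 6·y_solder + 6·y_components = 63; 3·y_solder + 4·y_components = 35.
This yields shadow prices y_solder = 7, y_components = 3.5.
Δz = y_solder·Δb = 7 × (4) = 28, so new z* = 2730 + 28 = 2758.

2758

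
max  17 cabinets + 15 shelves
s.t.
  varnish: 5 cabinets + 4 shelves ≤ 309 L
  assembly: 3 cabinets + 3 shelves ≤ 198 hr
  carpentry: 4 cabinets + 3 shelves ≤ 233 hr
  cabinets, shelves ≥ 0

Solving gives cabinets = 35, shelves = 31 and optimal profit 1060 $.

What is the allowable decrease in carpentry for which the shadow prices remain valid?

35

Binding constraints: assembly, carpentry. The basis is B = [[3,3],[4,3]] with det -3.
Per unit decrease in carpentry, x* moves by d = (-1, 1).
The basis stays optimal until cabinets reaches 0; allowable decrease = 35 hr.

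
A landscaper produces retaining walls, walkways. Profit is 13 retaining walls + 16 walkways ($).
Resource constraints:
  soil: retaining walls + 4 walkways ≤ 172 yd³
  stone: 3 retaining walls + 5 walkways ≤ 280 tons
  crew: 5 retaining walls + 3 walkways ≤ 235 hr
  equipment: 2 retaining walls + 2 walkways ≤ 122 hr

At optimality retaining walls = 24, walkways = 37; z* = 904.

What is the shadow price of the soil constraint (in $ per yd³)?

Binding: soil and equipment. Non-binding: stone (23 unused), crew (4 unused).
Since stone, crew are not tight, their duals are 0.
The binding rows give the dual system: 1·y_soil + 2·y_equipment = 13 and 4·y_soil + 2·y_equipment = 16.
→ y_soil = 1 and y_equipment = 6.
Shadow price of soil = 1.

1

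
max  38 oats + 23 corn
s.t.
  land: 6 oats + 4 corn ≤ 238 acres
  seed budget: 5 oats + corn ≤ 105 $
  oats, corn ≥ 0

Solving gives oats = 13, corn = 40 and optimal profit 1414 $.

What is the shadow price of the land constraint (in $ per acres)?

5.5

At the optimum: land uses 238 of 238 (binding); seed budget uses 105 of 105 (binding).
From A_Bᵀ y = c: 6·y_land + 5·y_seed budget = 38; 4·y_land + 1·y_seed budget = 23.
This yields shadow prices y_land = 5.5, y_seed budget = 1.
Shadow price of land = 5.5.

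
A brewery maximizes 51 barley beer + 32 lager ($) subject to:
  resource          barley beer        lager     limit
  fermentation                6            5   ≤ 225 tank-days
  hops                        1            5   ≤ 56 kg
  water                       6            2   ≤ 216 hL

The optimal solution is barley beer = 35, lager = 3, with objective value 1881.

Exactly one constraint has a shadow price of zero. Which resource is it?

hops

fermentation: 225/225 (binding)
hops: 50/56 (slack 6)
water: 216/216 (binding)
By complementary slackness, a constraint with positive slack has shadow price 0 → hops.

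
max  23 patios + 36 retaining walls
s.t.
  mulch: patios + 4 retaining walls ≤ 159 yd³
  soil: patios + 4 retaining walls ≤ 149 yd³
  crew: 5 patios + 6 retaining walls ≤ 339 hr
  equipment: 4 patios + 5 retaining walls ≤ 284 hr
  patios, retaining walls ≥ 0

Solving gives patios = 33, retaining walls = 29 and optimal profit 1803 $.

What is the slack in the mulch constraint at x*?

mulch used = 1·33 + 4·29 = 149; slack = 159 − 149 = 10.

10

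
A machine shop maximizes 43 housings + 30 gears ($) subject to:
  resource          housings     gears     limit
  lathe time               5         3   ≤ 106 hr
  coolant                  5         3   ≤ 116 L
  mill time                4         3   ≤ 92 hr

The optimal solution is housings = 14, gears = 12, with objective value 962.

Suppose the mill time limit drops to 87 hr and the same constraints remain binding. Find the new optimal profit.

927

Binding: lathe time and mill time. Non-binding: coolant (10 unused).
Since coolant is not tight, its dual is 0.
Dual feasibility on the basic columns requires 5·y_lathe time + 4·y_mill time = 43, 3·y_lathe time + 3·y_mill time = 30.
→ y_lathe time = 3 and y_mill time = 7.
Δz = y_mill time·Δb = 7 × (-5) = -35, so new z* = 962 − 35 = 927.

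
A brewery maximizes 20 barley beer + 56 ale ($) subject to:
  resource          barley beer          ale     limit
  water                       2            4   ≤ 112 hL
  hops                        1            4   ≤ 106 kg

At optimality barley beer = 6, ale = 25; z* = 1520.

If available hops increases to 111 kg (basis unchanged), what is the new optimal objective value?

1560

Both water and hops are binding at x*.
Dual feasibility on the basic columns requires 2·y_water + 1·y_hops = 20, 4·y_water + 4·y_hops = 56.
Solving: y_water = 6, y_hops = 8.
Δz = y_hops·Δb = 8 × (5) = 40, so new z* = 1520 + 40 = 1560.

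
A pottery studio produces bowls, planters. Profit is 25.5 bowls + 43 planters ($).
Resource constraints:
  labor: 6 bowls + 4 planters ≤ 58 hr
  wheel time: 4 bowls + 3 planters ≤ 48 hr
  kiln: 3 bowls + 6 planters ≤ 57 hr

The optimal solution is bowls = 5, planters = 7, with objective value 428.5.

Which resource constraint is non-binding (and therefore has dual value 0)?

labor: 58/58 (binding)
wheel time: 41/48 (slack 7)
kiln: 57/57 (binding)
By complementary slackness, a constraint with positive slack has shadow price 0 → wheel time.

wheel time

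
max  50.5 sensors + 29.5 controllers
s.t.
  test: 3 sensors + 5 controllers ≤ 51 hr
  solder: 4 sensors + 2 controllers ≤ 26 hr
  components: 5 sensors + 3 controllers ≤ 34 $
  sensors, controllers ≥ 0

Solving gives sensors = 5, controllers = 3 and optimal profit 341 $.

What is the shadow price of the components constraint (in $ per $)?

8.5

Check each constraint at x*: test 30/51 (slack 21); solder 26/26 (tight); components 34/34 (tight).
By complementary slackness, y = 0 for the non-binding constraint.
Dual feasibility on the basic columns requires 4·y_solder + 5·y_components = 50.5, 2·y_solder + 3·y_components = 29.5.
→ y_solder = 2 and y_components = 8.5.
Shadow price of components = 8.5.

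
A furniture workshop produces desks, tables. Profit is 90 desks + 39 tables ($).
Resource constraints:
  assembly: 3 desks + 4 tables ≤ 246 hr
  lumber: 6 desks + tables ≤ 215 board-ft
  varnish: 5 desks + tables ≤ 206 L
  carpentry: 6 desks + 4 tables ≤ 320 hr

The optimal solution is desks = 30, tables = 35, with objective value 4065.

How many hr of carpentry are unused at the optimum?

0

carpentry used = 6·30 + 4·35 = 320; slack = 320 − 320 = 0.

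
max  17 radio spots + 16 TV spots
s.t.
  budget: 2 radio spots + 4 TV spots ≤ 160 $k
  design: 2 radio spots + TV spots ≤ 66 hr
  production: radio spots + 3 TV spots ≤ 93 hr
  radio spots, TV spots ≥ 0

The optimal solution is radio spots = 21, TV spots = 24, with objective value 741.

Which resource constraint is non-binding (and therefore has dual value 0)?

budget

budget: 138/160 (slack 22)
design: 66/66 (binding)
production: 93/93 (binding)
By complementary slackness, a constraint with positive slack has shadow price 0 → budget.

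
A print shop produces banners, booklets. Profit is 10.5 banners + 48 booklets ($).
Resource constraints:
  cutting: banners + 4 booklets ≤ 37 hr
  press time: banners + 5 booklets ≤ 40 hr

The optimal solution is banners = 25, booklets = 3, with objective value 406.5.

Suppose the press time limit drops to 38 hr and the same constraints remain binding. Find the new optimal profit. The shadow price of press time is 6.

394.5

Δb = -2, so new z* = 406.5 + (6)·(-2) = 406.5 − 12 = 394.5.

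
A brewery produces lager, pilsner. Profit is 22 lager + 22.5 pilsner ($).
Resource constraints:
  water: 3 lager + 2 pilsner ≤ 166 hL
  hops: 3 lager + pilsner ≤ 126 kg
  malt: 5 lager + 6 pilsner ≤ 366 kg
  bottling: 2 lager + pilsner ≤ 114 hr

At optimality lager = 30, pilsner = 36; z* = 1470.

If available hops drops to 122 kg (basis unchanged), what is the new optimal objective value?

At the optimum: water uses 162 of 166 (slack = 4); hops uses 126 of 126 (binding); malt uses 366 of 366 (binding); bottling uses 96 of 114 (slack = 18).
Slack constraints have shadow price 0 (complementary slackness).
From A_Bᵀ y = c: 3·y_hops + 5·y_malt = 22; 1·y_hops + 6·y_malt = 22.5.
→ y_hops = 1.5 and y_malt = 3.5.
Δz = y_hops·Δb = 1.5 × (-4) = -6, so new z* = 1470 − 6 = 1464.

1464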